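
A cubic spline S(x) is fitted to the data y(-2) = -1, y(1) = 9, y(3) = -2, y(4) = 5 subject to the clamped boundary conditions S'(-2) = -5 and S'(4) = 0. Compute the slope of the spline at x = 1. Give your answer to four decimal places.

-3.3947

Write M_i for S''(x_i). With h_i = 3, 2, 1 and divided differences Δ_i = 10/3, -11/2, 7, the continuity of S' gives the tridiagonal system
  3·M_0 + 10·M_1 + 2·M_2 = 6(Δ_1 - Δ_0) = -53
  2·M_1 + 6·M_2 + 1·M_3 = 6(Δ_2 - Δ_1) = 75
Clamped end conditions give two more equations: 2h_0·M_0 + h_0·M_1 = 6(Δ_0 - S'(-2)) = 50 and h_2·M_2 + 2h_2·M_3 = 6(S'(4) - Δ_2) = -42.
Solving the tridiagonal system: M_0 = 889/57, M_1 = -276/19, M_2 = 432/19, M_3 = -615/19.
On [1, 3], S'(x) = b_1 + 2c_1·(x - 1) + 3d_1·(x - 1)² with b_1 = Δ_1 - h_1(2M_1 + M_2)/6 = -129/38, c_1 = M_1/2 = -138/19, d_1 = (M_2 - M_1)/(6h_1) = 59/19. So S'(1) = -129/38.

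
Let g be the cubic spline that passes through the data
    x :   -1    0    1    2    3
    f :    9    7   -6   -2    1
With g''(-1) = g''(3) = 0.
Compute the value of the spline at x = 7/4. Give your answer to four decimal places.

-3.7885

Let m_i = g''(x_i). Step sizes h_i = 1, 1, 1, 1; slopes of the chords Δ_i = (y_(i+1) - y_i)/h_i = -2, -13, 4, 3.
  1·m_0 + 4·m_1 + 1·m_2 = 6(Δ_1 - Δ_0) = -66
  1·m_1 + 4·m_2 + 1·m_3 = 6(Δ_2 - Δ_1) = 102
  1·m_2 + 4·m_3 + 1·m_4 = 6(Δ_3 - Δ_2) = -6
Natural end conditions: m_0 = m_4 = 0.
Solving: m_0 = 0, m_1 = -351/14, m_2 = 240/7, m_3 = -141/14, m_4 = 0.
On [1, 2], g(x) = -6 - 23/4·(x - 1) + 120/7·(x - 1)² - 207/28·(x - 1)³.
With (x - 1) = 3/4: g(7/4) = -6789/1792.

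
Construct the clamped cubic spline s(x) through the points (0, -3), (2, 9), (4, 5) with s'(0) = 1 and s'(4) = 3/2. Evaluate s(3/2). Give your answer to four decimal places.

6.5508

Write M_i for s''(x_i). With h_i = 2, 2 and divided differences Δ_i = 6, -2, the continuity of s' gives the tridiagonal system
  2·M_0 + 8·M_1 + 2·M_2 = 6(Δ_1 - Δ_0) = -48
Clamped end conditions give two more equations: 2h_0·M_0 + h_0·M_1 = 6(Δ_0 - s'(0)) = 30 and h_1·M_1 + 2h_1·M_2 = 6(s'(4) - Δ_1) = 21.
Solving the tridiagonal system: M_0 = 109/8, M_1 = -49/4, M_2 = 91/8.
On [0, 2], s(x) = -3 + 1·x + 109/16·x² - 69/32·x³.
With x = 3/2: s(3/2) = 1677/256.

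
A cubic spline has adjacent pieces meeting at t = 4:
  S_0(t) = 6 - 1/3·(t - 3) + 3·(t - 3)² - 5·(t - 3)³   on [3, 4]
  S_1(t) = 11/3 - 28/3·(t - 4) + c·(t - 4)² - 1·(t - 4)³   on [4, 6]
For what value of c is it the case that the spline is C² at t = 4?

-12

S_0''(t) = 6 - 30·(t - 3), so S_0''(4) = -24. On the right, S_1''(4) = 2c, so c = -12.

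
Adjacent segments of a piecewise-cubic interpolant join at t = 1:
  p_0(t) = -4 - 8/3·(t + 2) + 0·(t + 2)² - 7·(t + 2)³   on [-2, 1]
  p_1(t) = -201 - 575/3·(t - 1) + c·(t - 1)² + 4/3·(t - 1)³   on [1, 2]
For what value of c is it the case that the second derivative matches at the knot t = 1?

p_0''(t) = 0 - 42·(t + 2), so p_0''(1) = -126. On the right, p_1''(1) = 2c, so c = -63.

-63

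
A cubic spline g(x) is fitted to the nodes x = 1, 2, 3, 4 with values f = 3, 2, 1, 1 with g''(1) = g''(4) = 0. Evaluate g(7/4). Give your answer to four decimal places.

2.2719

Put M_i = g'' at the i-th knot. Here h = (1, 1, 1) and Δ = (-1, -1, 0), so the interior equations h_(i-1)·M_(i-1) + 2(h_(i-1)+h_i)·M_i + h_i·M_(i+1) = 6(Δ_i − Δ_(i-1)) read
  1·M_0 + 4·M_1 + 1·M_2 = 6(Δ_1 - Δ_0) = 0
  1·M_1 + 4·M_2 + 1·M_3 = 6(Δ_2 - Δ_1) = 6
Natural end conditions: M_0 = M_3 = 0.
Hence M_0 = 0, M_1 = -2/5, M_2 = 8/5, M_3 = 0.
On [1, 2], g(x) = 3 - 14/15·(x - 1) + 0·(x - 1)² - 1/15·(x - 1)³.
With (x - 1) = 3/4: g(7/4) = 727/320.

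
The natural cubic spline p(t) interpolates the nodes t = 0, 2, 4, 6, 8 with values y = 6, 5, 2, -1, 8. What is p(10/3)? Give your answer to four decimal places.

3.3598

With σ_i denoting the second derivative at x_i, h_i = 2, 2, 2, 2, and Δ_i = (y_(i+1) − y_i)/h_i = -1/2, -3/2, -3/2, 9/2:
  2·σ_0 + 8·σ_1 + 2·σ_2 = 6(Δ_1 - Δ_0) = -6
  2·σ_1 + 8·σ_2 + 2·σ_3 = 6(Δ_2 - Δ_1) = 0
  2·σ_2 + 8·σ_3 + 2·σ_4 = 6(Δ_3 - Δ_2) = 36
Natural end conditions: σ_0 = σ_4 = 0.
Solving the tridiagonal system: σ_0 = 0, σ_1 = -27/56, σ_2 = -15/14, σ_3 = 267/56, σ_4 = 0.
On [2, 4], p(t) = 5 - 23/28·(t - 2) - 27/112·(t - 2)² - 11/224·(t - 2)³.
With (t - 2) = 4/3: p(10/3) = 635/189.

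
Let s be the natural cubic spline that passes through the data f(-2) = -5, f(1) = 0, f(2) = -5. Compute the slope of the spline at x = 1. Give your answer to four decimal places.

Put m_i = s'' at the i-th knot. Here h = (3, 1) and Δ = (5/3, -5), so the interior equations h_(i-1)·m_(i-1) + 2(h_(i-1)+h_i)·m_i + h_i·m_(i+1) = 6(Δ_i − Δ_(i-1)) read
  3·m_0 + 8·m_1 + 1·m_2 = 6(Δ_1 - Δ_0) = -40
Natural end conditions: m_0 = m_2 = 0.
Solving the tridiagonal system: m_0 = 0, m_1 = -5, m_2 = 0.
On [1, 2], s'(x) = b_1 + 2c_1·(x - 1) + 3d_1·(x - 1)² with b_1 = Δ_1 - h_1(2m_1 + m_2)/6 = -10/3, c_1 = m_1/2 = -5/2, d_1 = (m_2 - m_1)/(6h_1) = 5/6. So s'(1) = -10/3.

-3.3333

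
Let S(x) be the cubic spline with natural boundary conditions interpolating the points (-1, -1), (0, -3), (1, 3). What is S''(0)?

12

Put M_i = S'' at the i-th knot. Here h = (1, 1) and Δ = (-2, 6), so the interior equations h_(i-1)·M_(i-1) + 2(h_(i-1)+h_i)·M_i + h_i·M_(i+1) = 6(Δ_i − Δ_(i-1)) read
  1·M_0 + 4·M_1 + 1·M_2 = 6(Δ_1 - Δ_0) = 48
Natural end conditions: M_0 = M_2 = 0.
Solving: M_0 = 0, M_1 = 12, M_2 = 0.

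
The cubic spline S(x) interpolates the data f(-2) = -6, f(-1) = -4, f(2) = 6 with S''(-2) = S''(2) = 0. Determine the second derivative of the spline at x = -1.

1

Let σ_i = S''(x_i). Step sizes h_i = 1, 3; slopes of the chords Δ_i = (y_(i+1) - y_i)/h_i = 2, 10/3.
  1·σ_0 + 8·σ_1 + 3·σ_2 = 6(Δ_1 - Δ_0) = 8
Natural end conditions: σ_0 = σ_2 = 0.
Forward elimination and back-substitution give σ_0 = 0, σ_1 = 1, σ_2 = 0.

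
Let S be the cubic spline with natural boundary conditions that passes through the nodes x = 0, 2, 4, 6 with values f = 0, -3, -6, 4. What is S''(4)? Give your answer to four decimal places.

With M_i denoting the second derivative at x_i, h_i = 2, 2, 2, and Δ_i = (y_(i+1) − y_i)/h_i = -3/2, -3/2, 5:
  2·M_0 + 8·M_1 + 2·M_2 = 6(Δ_1 - Δ_0) = 0
  2·M_1 + 8·M_2 + 2·M_3 = 6(Δ_2 - Δ_1) = 39
Natural end conditions: M_0 = M_3 = 0.
Solving the tridiagonal system: M_0 = 0, M_1 = -13/10, M_2 = 26/5, M_3 = 0.

5.2000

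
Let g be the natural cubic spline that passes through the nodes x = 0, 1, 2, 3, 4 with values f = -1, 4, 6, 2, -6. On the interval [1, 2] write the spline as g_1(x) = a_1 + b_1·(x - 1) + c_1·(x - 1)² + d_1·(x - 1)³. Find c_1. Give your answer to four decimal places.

-1.3393

Let σ_i = g''(x_i). Step sizes h_i = 1, 1, 1, 1; slopes of the chords Δ_i = (y_(i+1) - y_i)/h_i = 5, 2, -4, -8.
  1·σ_0 + 4·σ_1 + 1·σ_2 = 6(Δ_1 - Δ_0) = -18
  1·σ_1 + 4·σ_2 + 1·σ_3 = 6(Δ_2 - Δ_1) = -36
  1·σ_2 + 4·σ_3 + 1·σ_4 = 6(Δ_3 - Δ_2) = -24
Natural end conditions: σ_0 = σ_4 = 0.
Hence σ_0 = 0, σ_1 = -75/28, σ_2 = -51/7, σ_3 = -117/28, σ_4 = 0.
On [1, 2], with g_1(x) = a_1 + b_1·(x - 1) + c_1·(x - 1)² + d_1·(x - 1)³: c_1 = σ_1/2 = -75/56, d_1 = (σ_2 - σ_1)/(6h_1) = -43/56, b_1 = Δ_1 - h_1(2σ_1 + σ_2)/6 = 115/28.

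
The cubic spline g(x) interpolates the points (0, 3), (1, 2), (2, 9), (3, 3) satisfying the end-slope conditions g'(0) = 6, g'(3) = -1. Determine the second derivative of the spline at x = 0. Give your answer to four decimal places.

-35.8667

Put σ_i = g'' at the i-th knot. Here h = (1, 1, 1) and Δ = (-1, 7, -6), so the interior equations h_(i-1)·σ_(i-1) + 2(h_(i-1)+h_i)·σ_i + h_i·σ_(i+1) = 6(Δ_i − Δ_(i-1)) read
  1·σ_0 + 4·σ_1 + 1·σ_2 = 6(Δ_1 - Δ_0) = 48
  1·σ_1 + 4·σ_2 + 1·σ_3 = 6(Δ_2 - Δ_1) = -78
Clamped end conditions give two more equations: 2h_0·σ_0 + h_0·σ_1 = 6(Δ_0 - g'(0)) = -42 and h_2·σ_2 + 2h_2·σ_3 = 6(g'(3) - Δ_2) = 30.
Forward elimination and back-substitution give σ_0 = -538/15, σ_1 = 446/15, σ_2 = -526/15, σ_3 = 488/15.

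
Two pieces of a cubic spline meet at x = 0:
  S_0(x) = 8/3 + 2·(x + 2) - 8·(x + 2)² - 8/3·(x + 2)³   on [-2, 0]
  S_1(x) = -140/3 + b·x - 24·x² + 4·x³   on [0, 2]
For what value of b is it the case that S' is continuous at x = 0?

-62

S_0'(x) = 2 - 16·(x + 2) - 8·(x + 2)², so S_0'(0) = -62. On the right, S_1'(0) = b, so b = -62.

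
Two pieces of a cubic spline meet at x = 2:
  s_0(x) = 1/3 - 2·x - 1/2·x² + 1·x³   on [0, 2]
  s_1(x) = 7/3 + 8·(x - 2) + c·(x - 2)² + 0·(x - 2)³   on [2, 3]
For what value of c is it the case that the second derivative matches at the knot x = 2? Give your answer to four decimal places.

5.5000

s_0''(x) = -1 + 6·x, so s_0''(2) = 11. On the right, s_1''(2) = 2c, so c = 11/2.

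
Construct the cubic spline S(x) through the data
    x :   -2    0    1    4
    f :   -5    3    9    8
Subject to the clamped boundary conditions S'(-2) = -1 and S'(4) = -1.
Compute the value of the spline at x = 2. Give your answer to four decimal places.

10.8360

Put M_i = S'' at the i-th knot. Here h = (2, 1, 3) and Δ = (4, 6, -1/3), so the interior equations h_(i-1)·M_(i-1) + 2(h_(i-1)+h_i)·M_i + h_i·M_(i+1) = 6(Δ_i − Δ_(i-1)) read
  2·M_0 + 6·M_1 + 1·M_2 = 6(Δ_1 - Δ_0) = 12
  1·M_1 + 8·M_2 + 3·M_3 = 6(Δ_2 - Δ_1) = -38
Clamped end conditions give two more equations: 2h_0·M_0 + h_0·M_1 = 6(Δ_0 - S'(-2)) = 30 and h_2·M_2 + 2h_2·M_3 = 6(S'(4) - Δ_2) = -4.
Forward elimination and back-substitution give M_0 = 152/21, M_1 = 11/21, M_2 = -118/21, M_3 = 15/7.
On [1, 4], S(x) = 9 + 59/14·(x - 1) - 59/21·(x - 1)² + 163/378·(x - 1)³.
With (x - 1) = 1: S(2) = 2048/189.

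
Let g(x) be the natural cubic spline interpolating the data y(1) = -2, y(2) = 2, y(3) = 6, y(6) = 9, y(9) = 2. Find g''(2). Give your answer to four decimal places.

0.4643

With m_i denoting the second derivative at x_i, h_i = 1, 1, 3, 3, and Δ_i = (y_(i+1) − y_i)/h_i = 4, 4, 1, -7/3:
  1·m_0 + 4·m_1 + 1·m_2 = 6(Δ_1 - Δ_0) = 0
  1·m_1 + 8·m_2 + 3·m_3 = 6(Δ_2 - Δ_1) = -18
  3·m_2 + 12·m_3 + 3·m_4 = 6(Δ_3 - Δ_2) = -20
Natural end conditions: m_0 = m_4 = 0.
Solving: m_0 = 0, m_1 = 13/28, m_2 = -13/7, m_3 = -101/84, m_4 = 0.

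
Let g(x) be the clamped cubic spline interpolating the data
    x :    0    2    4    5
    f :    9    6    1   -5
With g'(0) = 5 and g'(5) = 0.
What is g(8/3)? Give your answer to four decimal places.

4.9614

With σ_i denoting the second derivative at x_i, h_i = 2, 2, 1, and Δ_i = (y_(i+1) − y_i)/h_i = -3/2, -5/2, -6:
  2·σ_0 + 8·σ_1 + 2·σ_2 = 6(Δ_1 - Δ_0) = -6
  2·σ_1 + 6·σ_2 + 1·σ_3 = 6(Δ_2 - Δ_1) = -21
Clamped end conditions give two more equations: 2h_0·σ_0 + h_0·σ_1 = 6(Δ_0 - g'(0)) = -39 and h_2·σ_2 + 2h_2·σ_3 = 6(g'(5) - Δ_2) = 36.
Solving the tridiagonal system: σ_0 = -275/23, σ_1 = 203/46, σ_2 = -200/23, σ_3 = 514/23.
On [2, 4], g(x) = 6 - 117/46·(x - 2) + 203/92·(x - 2)² - 201/184·(x - 2)³.
With (x - 2) = 2/3: g(8/3) = 1027/207.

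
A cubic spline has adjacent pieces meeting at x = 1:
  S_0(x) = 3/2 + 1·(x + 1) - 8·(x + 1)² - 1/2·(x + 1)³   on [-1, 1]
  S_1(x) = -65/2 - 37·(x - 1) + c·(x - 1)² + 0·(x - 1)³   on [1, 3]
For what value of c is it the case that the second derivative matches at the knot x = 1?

S_0''(x) = -16 - 3·(x + 1), so S_0''(1) = -22. On the right, S_1''(1) = 2c, so c = -11.

-11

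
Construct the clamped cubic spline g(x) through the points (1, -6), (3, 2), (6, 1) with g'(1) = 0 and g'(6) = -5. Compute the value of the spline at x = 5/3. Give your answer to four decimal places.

-4.5778

Let σ_i = g''(x_i). Step sizes h_i = 2, 3; slopes of the chords Δ_i = (y_(i+1) - y_i)/h_i = 4, -1/3.
  2·σ_0 + 10·σ_1 + 3·σ_2 = 6(Δ_1 - Δ_0) = -26
Clamped end conditions give two more equations: 2h_0·σ_0 + h_0·σ_1 = 6(Δ_0 - g'(1)) = 24 and h_1·σ_1 + 2h_1·σ_2 = 6(g'(6) - Δ_1) = -28.
Solving: σ_0 = 38/5, σ_1 = -16/5, σ_2 = -46/15.
On [1, 3], g(x) = -6 + 0·(x - 1) + 19/5·(x - 1)² - 9/10·(x - 1)³.
With (x - 1) = 2/3: g(5/3) = -206/45.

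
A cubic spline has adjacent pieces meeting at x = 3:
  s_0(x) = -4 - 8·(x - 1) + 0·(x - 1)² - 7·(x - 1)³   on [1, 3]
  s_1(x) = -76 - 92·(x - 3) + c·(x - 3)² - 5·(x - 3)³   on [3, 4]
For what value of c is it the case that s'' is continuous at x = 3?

-42

s_0''(x) = 0 - 42·(x - 1), so s_0''(3) = -84. On the right, s_1''(3) = 2c, so c = -42.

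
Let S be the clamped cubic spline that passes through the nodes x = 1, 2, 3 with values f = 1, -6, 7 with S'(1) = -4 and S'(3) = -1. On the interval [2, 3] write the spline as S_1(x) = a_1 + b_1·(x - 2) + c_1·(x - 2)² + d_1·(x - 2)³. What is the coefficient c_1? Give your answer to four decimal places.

Write M_i for S''(x_i). With h_i = 1, 1 and divided differences Δ_i = -7, 13, the continuity of S' gives the tridiagonal system
  1·M_0 + 4·M_1 + 1·M_2 = 6(Δ_1 - Δ_0) = 120
Clamped end conditions give two more equations: 2h_0·M_0 + h_0·M_1 = 6(Δ_0 - S'(1)) = -18 and h_1·M_1 + 2h_1·M_2 = 6(S'(3) - Δ_1) = -84.
Hence M_0 = -75/2, M_1 = 57, M_2 = -141/2.
On [2, 3], with S_1(x) = a_1 + b_1·(x - 2) + c_1·(x - 2)² + d_1·(x - 2)³: c_1 = M_1/2 = 57/2, d_1 = (M_2 - M_1)/(6h_1) = -85/4, b_1 = Δ_1 - h_1(2M_1 + M_2)/6 = 23/4.

28.5000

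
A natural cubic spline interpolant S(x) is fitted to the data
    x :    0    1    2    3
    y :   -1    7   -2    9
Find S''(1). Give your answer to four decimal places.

-35.2000

Write σ_i for S''(x_i). With h_i = 1, 1, 1 and divided differences Δ_i = 8, -9, 11, the continuity of S' gives the tridiagonal system
  1·σ_0 + 4·σ_1 + 1·σ_2 = 6(Δ_1 - Δ_0) = -102
  1·σ_1 + 4·σ_2 + 1·σ_3 = 6(Δ_2 - Δ_1) = 120
Natural end conditions: σ_0 = σ_3 = 0.
Hence σ_0 = 0, σ_1 = -176/5, σ_2 = 194/5, σ_3 = 0.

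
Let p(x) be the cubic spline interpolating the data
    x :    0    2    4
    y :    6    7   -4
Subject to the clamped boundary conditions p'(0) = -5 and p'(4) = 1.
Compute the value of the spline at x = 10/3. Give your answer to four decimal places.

-1.8519

Let M_i = p''(x_i). Step sizes h_i = 2, 2; slopes of the chords Δ_i = (y_(i+1) - y_i)/h_i = 1/2, -11/2.
  2·M_0 + 8·M_1 + 2·M_2 = 6(Δ_1 - Δ_0) = -36
Clamped end conditions give two more equations: 2h_0·M_0 + h_0·M_1 = 6(Δ_0 - p'(0)) = 33 and h_1·M_1 + 2h_1·M_2 = 6(p'(4) - Δ_1) = 39.
Solving: M_0 = 57/4, M_1 = -12, M_2 = 63/4.
On [2, 4], p(x) = 7 - 11/4·(x - 2) - 6·(x - 2)² + 37/16·(x - 2)³.
With (x - 2) = 4/3: p(10/3) = -50/27.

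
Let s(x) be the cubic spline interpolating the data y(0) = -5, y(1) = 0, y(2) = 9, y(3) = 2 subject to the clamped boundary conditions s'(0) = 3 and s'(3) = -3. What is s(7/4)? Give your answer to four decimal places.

8.0813

Put M_i = s'' at the i-th knot. Here h = (1, 1, 1) and Δ = (5, 9, -7), so the interior equations h_(i-1)·M_(i-1) + 2(h_(i-1)+h_i)·M_i + h_i·M_(i+1) = 6(Δ_i − Δ_(i-1)) read
  1·M_0 + 4·M_1 + 1·M_2 = 6(Δ_1 - Δ_0) = 24
  1·M_1 + 4·M_2 + 1·M_3 = 6(Δ_2 - Δ_1) = -96
Clamped end conditions give two more equations: 2h_0·M_0 + h_0·M_1 = 6(Δ_0 - s'(0)) = 12 and h_2·M_2 + 2h_2·M_3 = 6(s'(3) - Δ_2) = 24.
Forward elimination and back-substitution give M_0 = -8/5, M_1 = 76/5, M_2 = -176/5, M_3 = 148/5.
On [1, 2], s(x) = 0 + 49/5·(x - 1) + 38/5·(x - 1)² - 42/5·(x - 1)³.
With (x - 1) = 3/4: s(7/4) = 1293/160.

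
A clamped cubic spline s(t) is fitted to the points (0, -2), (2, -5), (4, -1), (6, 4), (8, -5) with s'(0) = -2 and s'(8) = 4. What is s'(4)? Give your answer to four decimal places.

4.3214

Put M_i = s'' at the i-th knot. Here h = (2, 2, 2, 2) and Δ = (-3/2, 2, 5/2, -9/2), so the interior equations h_(i-1)·M_(i-1) + 2(h_(i-1)+h_i)·M_i + h_i·M_(i+1) = 6(Δ_i − Δ_(i-1)) read
  2·M_0 + 8·M_1 + 2·M_2 = 6(Δ_1 - Δ_0) = 21
  2·M_1 + 8·M_2 + 2·M_3 = 6(Δ_2 - Δ_1) = 3
  2·M_2 + 8·M_3 + 2·M_4 = 6(Δ_3 - Δ_2) = -42
Clamped end conditions give two more equations: 2h_0·M_0 + h_0·M_1 = 6(Δ_0 - s'(0)) = 3 and h_3·M_3 + 2h_3·M_4 = 6(s'(8) - Δ_3) = 51.
Forward elimination and back-substitution give M_0 = -33/112, M_1 = 117/56, M_2 = 39/16, M_3 = -579/56, M_4 = 2007/112.
On [4, 6], s'(t) = b_2 + 2c_2·(t - 4) + 3d_2·(t - 4)² with b_2 = Δ_2 - h_2(2M_2 + M_3)/6 = 121/28, c_2 = M_2/2 = 39/32, d_2 = (M_3 - M_2)/(6h_2) = -477/448. So s'(4) = 121/28.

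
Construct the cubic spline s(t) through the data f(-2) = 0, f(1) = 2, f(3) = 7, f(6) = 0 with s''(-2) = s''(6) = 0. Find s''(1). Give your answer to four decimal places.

1.7500

Let M_i = s''(x_i). Step sizes h_i = 3, 2, 3; slopes of the chords Δ_i = (y_(i+1) - y_i)/h_i = 2/3, 5/2, -7/3.
  3·M_0 + 10·M_1 + 2·M_2 = 6(Δ_1 - Δ_0) = 11
  2·M_1 + 10·M_2 + 3·M_3 = 6(Δ_2 - Δ_1) = -29
Natural end conditions: M_0 = M_3 = 0.
Hence M_0 = 0, M_1 = 7/4, M_2 = -13/4, M_3 = 0.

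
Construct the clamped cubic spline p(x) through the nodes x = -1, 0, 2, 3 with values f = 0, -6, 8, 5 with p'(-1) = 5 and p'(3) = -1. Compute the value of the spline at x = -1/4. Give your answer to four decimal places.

-4.2054

Put M_i = p'' at the i-th knot. Here h = (1, 2, 1) and Δ = (-6, 7, -3), so the interior equations h_(i-1)·M_(i-1) + 2(h_(i-1)+h_i)·M_i + h_i·M_(i+1) = 6(Δ_i − Δ_(i-1)) read
  1·M_0 + 6·M_1 + 2·M_2 = 6(Δ_1 - Δ_0) = 78
  2·M_1 + 6·M_2 + 1·M_3 = 6(Δ_2 - Δ_1) = -60
Clamped end conditions give two more equations: 2h_0·M_0 + h_0·M_1 = 6(Δ_0 - p'(-1)) = -66 and h_2·M_2 + 2h_2·M_3 = 6(p'(3) - Δ_2) = 12.
Forward elimination and back-substitution give M_0 = -330/7, M_1 = 198/7, M_2 = -156/7, M_3 = 120/7.
On [-1, 0], p(x) = 0 + 5·(x + 1) - 165/7·(x + 1)² + 88/7·(x + 1)³.
With (x + 1) = 3/4: p(-1/4) = -471/112.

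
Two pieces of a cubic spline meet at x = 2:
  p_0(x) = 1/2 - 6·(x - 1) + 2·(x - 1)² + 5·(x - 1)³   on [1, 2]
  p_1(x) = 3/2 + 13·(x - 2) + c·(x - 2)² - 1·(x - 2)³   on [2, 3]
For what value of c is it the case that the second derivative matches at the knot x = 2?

17

p_0''(x) = 4 + 30·(x - 1), so p_0''(2) = 34. On the right, p_1''(2) = 2c, so c = 17.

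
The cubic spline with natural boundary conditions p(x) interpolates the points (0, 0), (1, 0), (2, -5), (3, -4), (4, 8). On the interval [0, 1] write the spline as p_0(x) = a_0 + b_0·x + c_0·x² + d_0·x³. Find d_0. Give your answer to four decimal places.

-1.5714

Write M_i for p''(x_i). With h_i = 1, 1, 1, 1 and divided differences Δ_i = 0, -5, 1, 12, the continuity of p' gives the tridiagonal system
  1·M_0 + 4·M_1 + 1·M_2 = 6(Δ_1 - Δ_0) = -30
  1·M_1 + 4·M_2 + 1·M_3 = 6(Δ_2 - Δ_1) = 36
  1·M_2 + 4·M_3 + 1·M_4 = 6(Δ_3 - Δ_2) = 66
Natural end conditions: M_0 = M_4 = 0.
Forward elimination and back-substitution give M_0 = 0, M_1 = -66/7, M_2 = 54/7, M_3 = 102/7, M_4 = 0.
On [0, 1], with p_0(x) = a_0 + b_0·x + c_0·x² + d_0·x³: c_0 = M_0/2 = 0, d_0 = (M_1 - M_0)/(6h_0) = -11/7, b_0 = Δ_0 - h_0(2M_0 + M_1)/6 = 11/7.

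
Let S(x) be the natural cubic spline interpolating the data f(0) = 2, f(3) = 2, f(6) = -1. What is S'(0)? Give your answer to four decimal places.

0.2500

Put M_i = S'' at the i-th knot. Here h = (3, 3) and Δ = (0, -1), so the interior equations h_(i-1)·M_(i-1) + 2(h_(i-1)+h_i)·M_i + h_i·M_(i+1) = 6(Δ_i − Δ_(i-1)) read
  3·M_0 + 12·M_1 + 3·M_2 = 6(Δ_1 - Δ_0) = -6
Natural end conditions: M_0 = M_2 = 0.
Solving the tridiagonal system: M_0 = 0, M_1 = -1/2, M_2 = 0.
On [0, 3], S'(x) = b_0 + 2c_0·x + 3d_0·x² with b_0 = Δ_0 - h_0(2M_0 + M_1)/6 = 1/4, c_0 = M_0/2 = 0, d_0 = (M_1 - M_0)/(6h_0) = -1/36. So S'(0) = 1/4.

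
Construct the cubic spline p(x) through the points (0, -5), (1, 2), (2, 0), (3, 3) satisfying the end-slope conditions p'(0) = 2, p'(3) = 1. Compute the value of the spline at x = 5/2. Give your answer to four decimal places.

Put M_i = p'' at the i-th knot. Here h = (1, 1, 1) and Δ = (7, -2, 3), so the interior equations h_(i-1)·M_(i-1) + 2(h_(i-1)+h_i)·M_i + h_i·M_(i+1) = 6(Δ_i − Δ_(i-1)) read
  1·M_0 + 4·M_1 + 1·M_2 = 6(Δ_1 - Δ_0) = -54
  1·M_1 + 4·M_2 + 1·M_3 = 6(Δ_2 - Δ_1) = 30
Clamped end conditions give two more equations: 2h_0·M_0 + h_0·M_1 = 6(Δ_0 - p'(0)) = 30 and h_2·M_2 + 2h_2·M_3 = 6(p'(3) - Δ_2) = -12.
Solving the tridiagonal system: M_0 = 82/3, M_1 = -74/3, M_2 = 52/3, M_3 = -44/3.
On [2, 3], p(x) = 0 - 1/3·(x - 2) + 26/3·(x - 2)² - 16/3·(x - 2)³.
With (x - 2) = 1/2: p(5/2) = 4/3.

1.3333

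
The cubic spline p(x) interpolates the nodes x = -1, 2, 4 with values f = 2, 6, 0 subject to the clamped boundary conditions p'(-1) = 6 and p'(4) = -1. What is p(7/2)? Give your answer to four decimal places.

Write σ_i for p''(x_i). With h_i = 3, 2 and divided differences Δ_i = 4/3, -3, the continuity of p' gives the tridiagonal system
  3·σ_0 + 10·σ_1 + 2·σ_2 = 6(Δ_1 - Δ_0) = -26
Clamped end conditions give two more equations: 2h_0·σ_0 + h_0·σ_1 = 6(Δ_0 - p'(-1)) = -28 and h_1·σ_1 + 2h_1·σ_2 = 6(p'(4) - Δ_1) = 12.
Solving the tridiagonal system: σ_0 = -52/15, σ_1 = -12/5, σ_2 = 21/5.
On [2, 4], p(x) = 6 - 14/5·(x - 2) - 6/5·(x - 2)² + 11/20·(x - 2)³.
With (x - 2) = 3/2: p(7/2) = 153/160.

0.9563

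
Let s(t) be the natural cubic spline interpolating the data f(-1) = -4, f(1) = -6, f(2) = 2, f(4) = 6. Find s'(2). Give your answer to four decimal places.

With σ_i denoting the second derivative at x_i, h_i = 2, 1, 2, and Δ_i = (y_(i+1) − y_i)/h_i = -1, 8, 2:
  2·σ_0 + 6·σ_1 + 1·σ_2 = 6(Δ_1 - Δ_0) = 54
  1·σ_1 + 6·σ_2 + 2·σ_3 = 6(Δ_2 - Δ_1) = -36
Natural end conditions: σ_0 = σ_3 = 0.
Hence σ_0 = 0, σ_1 = 72/7, σ_2 = -54/7, σ_3 = 0.
On [2, 4], s'(t) = b_2 + 2c_2·(t - 2) + 3d_2·(t - 2)² with b_2 = Δ_2 - h_2(2σ_2 + σ_3)/6 = 50/7, c_2 = σ_2/2 = -27/7, d_2 = (σ_3 - σ_2)/(6h_2) = 9/14. So s'(2) = 50/7.

7.1429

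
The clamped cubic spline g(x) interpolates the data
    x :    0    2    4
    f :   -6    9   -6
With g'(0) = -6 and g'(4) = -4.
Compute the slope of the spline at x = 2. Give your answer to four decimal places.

With M_i denoting the second derivative at x_i, h_i = 2, 2, and Δ_i = (y_(i+1) − y_i)/h_i = 15/2, -15/2:
  2·M_0 + 8·M_1 + 2·M_2 = 6(Δ_1 - Δ_0) = -90
Clamped end conditions give two more equations: 2h_0·M_0 + h_0·M_1 = 6(Δ_0 - g'(0)) = 81 and h_1·M_1 + 2h_1·M_2 = 6(g'(4) - Δ_1) = 21.
Forward elimination and back-substitution give M_0 = 32, M_1 = -47/2, M_2 = 17.
On [2, 4], g'(x) = b_1 + 2c_1·(x - 2) + 3d_1·(x - 2)² with b_1 = Δ_1 - h_1(2M_1 + M_2)/6 = 5/2, c_1 = M_1/2 = -47/4, d_1 = (M_2 - M_1)/(6h_1) = 27/8. So g'(2) = 5/2.

2.5000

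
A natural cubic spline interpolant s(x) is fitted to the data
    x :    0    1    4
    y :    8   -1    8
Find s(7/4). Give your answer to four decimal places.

With m_i denoting the second derivative at x_i, h_i = 1, 3, and Δ_i = (y_(i+1) − y_i)/h_i = -9, 3:
  1·m_0 + 8·m_1 + 3·m_2 = 6(Δ_1 - Δ_0) = 72
Natural end conditions: m_0 = m_2 = 0.
Solving: m_0 = 0, m_1 = 9, m_2 = 0.
On [1, 4], s(x) = -1 - 6·(x - 1) + 9/2·(x - 1)² - 1/2·(x - 1)³.
With (x - 1) = 3/4: s(7/4) = -407/128.

-3.1797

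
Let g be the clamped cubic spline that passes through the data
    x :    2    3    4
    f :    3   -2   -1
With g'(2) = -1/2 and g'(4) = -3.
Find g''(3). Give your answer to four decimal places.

20.5000

Put M_i = g'' at the i-th knot. Here h = (1, 1) and Δ = (-5, 1), so the interior equations h_(i-1)·M_(i-1) + 2(h_(i-1)+h_i)·M_i + h_i·M_(i+1) = 6(Δ_i − Δ_(i-1)) read
  1·M_0 + 4·M_1 + 1·M_2 = 6(Δ_1 - Δ_0) = 36
Clamped end conditions give two more equations: 2h_0·M_0 + h_0·M_1 = 6(Δ_0 - g'(2)) = -27 and h_1·M_1 + 2h_1·M_2 = 6(g'(4) - Δ_1) = -24.
Solving: M_0 = -95/4, M_1 = 41/2, M_2 = -89/4.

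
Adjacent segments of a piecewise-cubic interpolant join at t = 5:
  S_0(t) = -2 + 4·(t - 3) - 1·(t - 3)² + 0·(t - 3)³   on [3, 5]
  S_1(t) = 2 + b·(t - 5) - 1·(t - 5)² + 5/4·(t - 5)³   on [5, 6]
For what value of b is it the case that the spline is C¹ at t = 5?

0

S_0'(t) = 4 - 2·(t - 3) + 0·(t - 3)², so S_0'(5) = 0. On the right, S_1'(5) = b, so b = 0.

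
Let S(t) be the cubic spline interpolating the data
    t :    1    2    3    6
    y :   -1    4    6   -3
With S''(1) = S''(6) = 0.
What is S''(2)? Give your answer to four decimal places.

-3.6774

Let M_i = S''(x_i). Step sizes h_i = 1, 1, 3; slopes of the chords Δ_i = (y_(i+1) - y_i)/h_i = 5, 2, -3.
  1·M_0 + 4·M_1 + 1·M_2 = 6(Δ_1 - Δ_0) = -18
  1·M_1 + 8·M_2 + 3·M_3 = 6(Δ_2 - Δ_1) = -30
Natural end conditions: M_0 = M_3 = 0.
Solving the tridiagonal system: M_0 = 0, M_1 = -114/31, M_2 = -102/31, M_3 = 0.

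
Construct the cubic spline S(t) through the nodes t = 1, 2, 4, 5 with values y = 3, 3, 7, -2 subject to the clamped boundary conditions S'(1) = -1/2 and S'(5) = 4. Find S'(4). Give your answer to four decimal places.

-9.8000

Put M_i = S'' at the i-th knot. Here h = (1, 2, 1) and Δ = (0, 2, -9), so the interior equations h_(i-1)·M_(i-1) + 2(h_(i-1)+h_i)·M_i + h_i·M_(i+1) = 6(Δ_i − Δ_(i-1)) read
  1·M_0 + 6·M_1 + 2·M_2 = 6(Δ_1 - Δ_0) = 12
  2·M_1 + 6·M_2 + 1·M_3 = 6(Δ_2 - Δ_1) = -66
Clamped end conditions give two more equations: 2h_0·M_0 + h_0·M_1 = 6(Δ_0 - S'(1)) = 3 and h_2·M_2 + 2h_2·M_3 = 6(S'(5) - Δ_2) = 78.
Hence M_0 = -18/5, M_1 = 51/5, M_2 = -114/5, M_3 = 252/5.
On [4, 5], S'(t) = b_2 + 2c_2·(t - 4) + 3d_2·(t - 4)² with b_2 = Δ_2 - h_2(2M_2 + M_3)/6 = -49/5, c_2 = M_2/2 = -57/5, d_2 = (M_3 - M_2)/(6h_2) = 61/5. So S'(4) = -49/5.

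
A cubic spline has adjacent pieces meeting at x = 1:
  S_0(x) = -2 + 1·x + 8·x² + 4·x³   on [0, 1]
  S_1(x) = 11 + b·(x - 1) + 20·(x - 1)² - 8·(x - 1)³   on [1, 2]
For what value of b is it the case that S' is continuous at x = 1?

29

S_0'(x) = 1 + 16·x + 12·x², so S_0'(1) = 29. On the right, S_1'(1) = b, so b = 29.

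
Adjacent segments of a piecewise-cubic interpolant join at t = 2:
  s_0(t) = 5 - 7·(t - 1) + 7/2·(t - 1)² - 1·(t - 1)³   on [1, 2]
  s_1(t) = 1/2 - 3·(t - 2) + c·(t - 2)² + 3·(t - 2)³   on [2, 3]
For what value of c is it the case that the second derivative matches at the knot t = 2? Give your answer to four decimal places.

s_0''(t) = 7 - 6·(t - 1), so s_0''(2) = 1. On the right, s_1''(2) = 2c, so c = 1/2.

0.5000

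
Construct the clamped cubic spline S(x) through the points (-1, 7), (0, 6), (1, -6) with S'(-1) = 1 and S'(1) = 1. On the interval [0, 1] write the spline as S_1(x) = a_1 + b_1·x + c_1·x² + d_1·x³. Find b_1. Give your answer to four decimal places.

-10.2500

Put σ_i = S'' at the i-th knot. Here h = (1, 1) and Δ = (-1, -12), so the interior equations h_(i-1)·σ_(i-1) + 2(h_(i-1)+h_i)·σ_i + h_i·σ_(i+1) = 6(Δ_i − Δ_(i-1)) read
  1·σ_0 + 4·σ_1 + 1·σ_2 = 6(Δ_1 - Δ_0) = -66
Clamped end conditions give two more equations: 2h_0·σ_0 + h_0·σ_1 = 6(Δ_0 - S'(-1)) = -12 and h_1·σ_1 + 2h_1·σ_2 = 6(S'(1) - Δ_1) = 78.
Solving: σ_0 = 21/2, σ_1 = -33, σ_2 = 111/2.
On [0, 1], with S_1(x) = a_1 + b_1·x + c_1·x² + d_1·x³: c_1 = σ_1/2 = -33/2, d_1 = (σ_2 - σ_1)/(6h_1) = 59/4, b_1 = Δ_1 - h_1(2σ_1 + σ_2)/6 = -41/4.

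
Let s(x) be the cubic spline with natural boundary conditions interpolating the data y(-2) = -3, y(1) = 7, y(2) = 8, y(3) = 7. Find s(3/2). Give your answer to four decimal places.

7.7540

Let M_i = s''(x_i). Step sizes h_i = 3, 1, 1; slopes of the chords Δ_i = (y_(i+1) - y_i)/h_i = 10/3, 1, -1.
  3·M_0 + 8·M_1 + 1·M_2 = 6(Δ_1 - Δ_0) = -14
  1·M_1 + 4·M_2 + 1·M_3 = 6(Δ_2 - Δ_1) = -12
Natural end conditions: M_0 = M_3 = 0.
Solving the tridiagonal system: M_0 = 0, M_1 = -44/31, M_2 = -82/31, M_3 = 0.
On [1, 2], s(x) = 7 + 178/93·(x - 1) - 22/31·(x - 1)² - 19/93·(x - 1)³.
With (x - 1) = 1/2: s(3/2) = 1923/248.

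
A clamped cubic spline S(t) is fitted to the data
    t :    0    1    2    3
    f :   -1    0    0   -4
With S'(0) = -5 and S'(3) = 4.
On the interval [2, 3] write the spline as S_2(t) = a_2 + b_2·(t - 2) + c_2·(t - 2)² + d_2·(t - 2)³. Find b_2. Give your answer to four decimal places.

Put m_i = S'' at the i-th knot. Here h = (1, 1, 1) and Δ = (1, 0, -4), so the interior equations h_(i-1)·m_(i-1) + 2(h_(i-1)+h_i)·m_i + h_i·m_(i+1) = 6(Δ_i − Δ_(i-1)) read
  1·m_0 + 4·m_1 + 1·m_2 = 6(Δ_1 - Δ_0) = -6
  1·m_1 + 4·m_2 + 1·m_3 = 6(Δ_2 - Δ_1) = -24
Clamped end conditions give two more equations: 2h_0·m_0 + h_0·m_1 = 6(Δ_0 - S'(0)) = 36 and h_2·m_2 + 2h_2·m_3 = 6(S'(3) - Δ_2) = 48.
Hence m_0 = 98/5, m_1 = -16/5, m_2 = -64/5, m_3 = 152/5.
On [2, 3], with S_2(t) = a_2 + b_2·(t - 2) + c_2·(t - 2)² + d_2·(t - 2)³: c_2 = m_2/2 = -32/5, d_2 = (m_3 - m_2)/(6h_2) = 36/5, b_2 = Δ_2 - h_2(2m_2 + m_3)/6 = -24/5.

-4.8000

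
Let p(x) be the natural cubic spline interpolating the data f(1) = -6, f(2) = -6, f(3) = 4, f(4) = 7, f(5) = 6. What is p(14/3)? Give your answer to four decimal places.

6.4497

Write σ_i for p''(x_i). With h_i = 1, 1, 1, 1 and divided differences Δ_i = 0, 10, 3, -1, the continuity of p' gives the tridiagonal system
  1·σ_0 + 4·σ_1 + 1·σ_2 = 6(Δ_1 - Δ_0) = 60
  1·σ_1 + 4·σ_2 + 1·σ_3 = 6(Δ_2 - Δ_1) = -42
  1·σ_2 + 4·σ_3 + 1·σ_4 = 6(Δ_3 - Δ_2) = -24
Natural end conditions: σ_0 = σ_4 = 0.
Solving: σ_0 = 0, σ_1 = 261/14, σ_2 = -102/7, σ_3 = -33/14, σ_4 = 0.
On [4, 5], p(x) = 7 - 3/14·(x - 4) - 33/28·(x - 4)² + 11/28·(x - 4)³.
With (x - 4) = 2/3: p(14/3) = 1219/189.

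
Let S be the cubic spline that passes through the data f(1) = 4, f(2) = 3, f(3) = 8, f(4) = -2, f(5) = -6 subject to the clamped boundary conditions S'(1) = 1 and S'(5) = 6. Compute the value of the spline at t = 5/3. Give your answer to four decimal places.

Write m_i for S''(x_i). With h_i = 1, 1, 1, 1 and divided differences Δ_i = -1, 5, -10, -4, the continuity of S' gives the tridiagonal system
  1·m_0 + 4·m_1 + 1·m_2 = 6(Δ_1 - Δ_0) = 36
  1·m_1 + 4·m_2 + 1·m_3 = 6(Δ_2 - Δ_1) = -90
  1·m_2 + 4·m_3 + 1·m_4 = 6(Δ_3 - Δ_2) = 36
Clamped end conditions give two more equations: 2h_0·m_0 + h_0·m_1 = 6(Δ_0 - S'(1)) = -12 and h_3·m_3 + 2h_3·m_4 = 6(S'(5) - Δ_3) = 60.
Hence m_0 = -457/28, m_1 = 289/14, m_2 = -121/4, m_3 = 145/14, m_4 = 695/28.
On [1, 2], S(t) = 4 + 1·(t - 1) - 457/56·(t - 1)² + 345/56·(t - 1)³.
With (t - 1) = 2/3: S(5/3) = 361/126.

2.8651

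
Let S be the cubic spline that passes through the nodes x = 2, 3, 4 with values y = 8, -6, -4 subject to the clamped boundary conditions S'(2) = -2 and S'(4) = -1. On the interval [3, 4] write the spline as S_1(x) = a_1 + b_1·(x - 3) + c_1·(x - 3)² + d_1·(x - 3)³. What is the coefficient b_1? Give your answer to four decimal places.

Let m_i = S''(x_i). Step sizes h_i = 1, 1; slopes of the chords Δ_i = (y_(i+1) - y_i)/h_i = -14, 2.
  1·m_0 + 4·m_1 + 1·m_2 = 6(Δ_1 - Δ_0) = 96
Clamped end conditions give two more equations: 2h_0·m_0 + h_0·m_1 = 6(Δ_0 - S'(2)) = -72 and h_1·m_1 + 2h_1·m_2 = 6(S'(4) - Δ_1) = -18.
Solving the tridiagonal system: m_0 = -119/2, m_1 = 47, m_2 = -65/2.
On [3, 4], with S_1(x) = a_1 + b_1·(x - 3) + c_1·(x - 3)² + d_1·(x - 3)³: c_1 = m_1/2 = 47/2, d_1 = (m_2 - m_1)/(6h_1) = -53/4, b_1 = Δ_1 - h_1(2m_1 + m_2)/6 = -33/4.

-8.2500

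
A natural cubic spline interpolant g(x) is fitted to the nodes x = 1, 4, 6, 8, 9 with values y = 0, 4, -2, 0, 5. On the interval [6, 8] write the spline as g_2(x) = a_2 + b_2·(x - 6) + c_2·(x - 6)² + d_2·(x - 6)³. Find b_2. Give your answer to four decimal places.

-2.0321

With m_i denoting the second derivative at x_i, h_i = 3, 2, 2, 1, and Δ_i = (y_(i+1) − y_i)/h_i = 4/3, -3, 1, 5:
  3·m_0 + 10·m_1 + 2·m_2 = 6(Δ_1 - Δ_0) = -26
  2·m_1 + 8·m_2 + 2·m_3 = 6(Δ_2 - Δ_1) = 24
  2·m_2 + 6·m_3 + 1·m_4 = 6(Δ_3 - Δ_2) = 24
Natural end conditions: m_0 = m_4 = 0.
Solving the tridiagonal system: m_0 = 0, m_1 = -167/52, m_2 = 159/52, m_3 = 155/52, m_4 = 0.
On [6, 8], with g_2(x) = a_2 + b_2·(x - 6) + c_2·(x - 6)² + d_2·(x - 6)³: c_2 = m_2/2 = 159/104, d_2 = (m_3 - m_2)/(6h_2) = -1/156, b_2 = Δ_2 - h_2(2m_2 + m_3)/6 = -317/156.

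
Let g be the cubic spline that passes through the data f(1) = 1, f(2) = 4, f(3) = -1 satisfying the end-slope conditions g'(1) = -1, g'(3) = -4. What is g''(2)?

-21

Let M_i = g''(x_i). Step sizes h_i = 1, 1; slopes of the chords Δ_i = (y_(i+1) - y_i)/h_i = 3, -5.
  1·M_0 + 4·M_1 + 1·M_2 = 6(Δ_1 - Δ_0) = -48
Clamped end conditions give two more equations: 2h_0·M_0 + h_0·M_1 = 6(Δ_0 - g'(1)) = 24 and h_1·M_1 + 2h_1·M_2 = 6(g'(3) - Δ_1) = 6.
Solving the tridiagonal system: M_0 = 45/2, M_1 = -21, M_2 = 27/2.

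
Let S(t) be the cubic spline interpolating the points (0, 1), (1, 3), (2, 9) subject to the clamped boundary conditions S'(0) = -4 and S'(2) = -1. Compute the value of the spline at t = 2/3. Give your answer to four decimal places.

1.1111

Put M_i = S'' at the i-th knot. Here h = (1, 1) and Δ = (2, 6), so the interior equations h_(i-1)·M_(i-1) + 2(h_(i-1)+h_i)·M_i + h_i·M_(i+1) = 6(Δ_i − Δ_(i-1)) read
  1·M_0 + 4·M_1 + 1·M_2 = 6(Δ_1 - Δ_0) = 24
Clamped end conditions give two more equations: 2h_0·M_0 + h_0·M_1 = 6(Δ_0 - S'(0)) = 36 and h_1·M_1 + 2h_1·M_2 = 6(S'(2) - Δ_1) = -42.
Forward elimination and back-substitution give M_0 = 27/2, M_1 = 9, M_2 = -51/2.
On [0, 1], S(t) = 1 - 4·t + 27/4·t² - 3/4·t³.
With t = 2/3: S(2/3) = 10/9.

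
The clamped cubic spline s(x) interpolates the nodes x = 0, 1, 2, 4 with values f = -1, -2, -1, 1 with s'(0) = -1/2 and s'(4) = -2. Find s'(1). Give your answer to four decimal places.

Let σ_i = s''(x_i). Step sizes h_i = 1, 1, 2; slopes of the chords Δ_i = (y_(i+1) - y_i)/h_i = -1, 1, 1.
  1·σ_0 + 4·σ_1 + 1·σ_2 = 6(Δ_1 - Δ_0) = 12
  1·σ_1 + 6·σ_2 + 2·σ_3 = 6(Δ_2 - Δ_1) = 0
Clamped end conditions give two more equations: 2h_0·σ_0 + h_0·σ_1 = 6(Δ_0 - s'(0)) = -3 and h_2·σ_2 + 2h_2·σ_3 = 6(s'(4) - Δ_2) = -18.
Solving the tridiagonal system: σ_0 = -36/11, σ_1 = 39/11, σ_2 = 12/11, σ_3 = -111/22.
On [1, 2], s'(x) = b_1 + 2c_1·(x - 1) + 3d_1·(x - 1)² with b_1 = Δ_1 - h_1(2σ_1 + σ_2)/6 = -4/11, c_1 = σ_1/2 = 39/22, d_1 = (σ_2 - σ_1)/(6h_1) = -9/22. So s'(1) = -4/11.

-0.3636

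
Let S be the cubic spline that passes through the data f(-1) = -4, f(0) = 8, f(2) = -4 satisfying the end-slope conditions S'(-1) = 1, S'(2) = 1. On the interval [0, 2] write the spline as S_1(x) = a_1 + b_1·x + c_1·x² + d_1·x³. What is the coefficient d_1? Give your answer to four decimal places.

Let M_i = S''(x_i). Step sizes h_i = 1, 2; slopes of the chords Δ_i = (y_(i+1) - y_i)/h_i = 12, -6.
  1·M_0 + 6·M_1 + 2·M_2 = 6(Δ_1 - Δ_0) = -108
Clamped end conditions give two more equations: 2h_0·M_0 + h_0·M_1 = 6(Δ_0 - S'(-1)) = 66 and h_1·M_1 + 2h_1·M_2 = 6(S'(2) - Δ_1) = 42.
Forward elimination and back-substitution give M_0 = 51, M_1 = -36, M_2 = 57/2.
On [0, 2], with S_1(x) = a_1 + b_1·x + c_1·x² + d_1·x³: c_1 = M_1/2 = -18, d_1 = (M_2 - M_1)/(6h_1) = 43/8, b_1 = Δ_1 - h_1(2M_1 + M_2)/6 = 17/2.

5.3750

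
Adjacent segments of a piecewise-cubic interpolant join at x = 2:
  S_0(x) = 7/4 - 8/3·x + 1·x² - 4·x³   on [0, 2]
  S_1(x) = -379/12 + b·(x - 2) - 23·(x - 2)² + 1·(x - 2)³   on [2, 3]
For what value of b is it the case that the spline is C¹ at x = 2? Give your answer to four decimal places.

-46.6667

S_0'(x) = -8/3 + 2·x - 12·x², so S_0'(2) = -140/3. On the right, S_1'(2) = b, so b = -140/3.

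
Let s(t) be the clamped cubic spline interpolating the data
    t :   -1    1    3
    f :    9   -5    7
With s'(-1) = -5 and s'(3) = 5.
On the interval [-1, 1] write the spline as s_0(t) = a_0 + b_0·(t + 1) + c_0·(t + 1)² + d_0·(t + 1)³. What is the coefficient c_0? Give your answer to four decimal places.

Put σ_i = s'' at the i-th knot. Here h = (2, 2) and Δ = (-7, 6), so the interior equations h_(i-1)·σ_(i-1) + 2(h_(i-1)+h_i)·σ_i + h_i·σ_(i+1) = 6(Δ_i − Δ_(i-1)) read
  2·σ_0 + 8·σ_1 + 2·σ_2 = 6(Δ_1 - Δ_0) = 78
Clamped end conditions give two more equations: 2h_0·σ_0 + h_0·σ_1 = 6(Δ_0 - s'(-1)) = -12 and h_1·σ_1 + 2h_1·σ_2 = 6(s'(3) - Δ_1) = -6.
Solving the tridiagonal system: σ_0 = -41/4, σ_1 = 29/2, σ_2 = -35/4.
On [-1, 1], with s_0(t) = a_0 + b_0·(t + 1) + c_0·(t + 1)² + d_0·(t + 1)³: c_0 = σ_0/2 = -41/8, d_0 = (σ_1 - σ_0)/(6h_0) = 33/16, b_0 = Δ_0 - h_0(2σ_0 + σ_1)/6 = -5.

-5.1250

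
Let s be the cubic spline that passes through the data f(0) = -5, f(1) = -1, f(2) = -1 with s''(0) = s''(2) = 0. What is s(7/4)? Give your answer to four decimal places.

-0.7656

With m_i denoting the second derivative at x_i, h_i = 1, 1, and Δ_i = (y_(i+1) − y_i)/h_i = 4, 0:
  1·m_0 + 4·m_1 + 1·m_2 = 6(Δ_1 - Δ_0) = -24
Natural end conditions: m_0 = m_2 = 0.
Forward elimination and back-substitution give m_0 = 0, m_1 = -6, m_2 = 0.
On [1, 2], s(x) = -1 + 2·(x - 1) - 3·(x - 1)² + 1·(x - 1)³.
With (x - 1) = 3/4: s(7/4) = -49/64.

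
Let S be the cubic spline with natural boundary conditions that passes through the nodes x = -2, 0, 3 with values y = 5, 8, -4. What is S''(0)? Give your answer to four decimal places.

Let m_i = S''(x_i). Step sizes h_i = 2, 3; slopes of the chords Δ_i = (y_(i+1) - y_i)/h_i = 3/2, -4.
  2·m_0 + 10·m_1 + 3·m_2 = 6(Δ_1 - Δ_0) = -33
Natural end conditions: m_0 = m_2 = 0.
Hence m_0 = 0, m_1 = -33/10, m_2 = 0.

-3.3000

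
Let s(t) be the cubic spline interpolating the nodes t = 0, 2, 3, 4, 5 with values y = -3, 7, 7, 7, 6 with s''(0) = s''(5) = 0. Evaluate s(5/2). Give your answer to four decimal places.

Write m_i for s''(x_i). With h_i = 2, 1, 1, 1 and divided differences Δ_i = 5, 0, 0, -1, the continuity of s' gives the tridiagonal system
  2·m_0 + 6·m_1 + 1·m_2 = 6(Δ_1 - Δ_0) = -30
  1·m_1 + 4·m_2 + 1·m_3 = 6(Δ_2 - Δ_1) = 0
  1·m_2 + 4·m_3 + 1·m_4 = 6(Δ_3 - Δ_2) = -6
Natural end conditions: m_0 = m_4 = 0.
Hence m_0 = 0, m_1 = -228/43, m_2 = 78/43, m_3 = -84/43, m_4 = 0.
On [2, 3], s(t) = 7 + 63/43·(t - 2) - 114/43·(t - 2)² + 51/43·(t - 2)³.
With (t - 2) = 1/2: s(5/2) = 2483/344.

7.2180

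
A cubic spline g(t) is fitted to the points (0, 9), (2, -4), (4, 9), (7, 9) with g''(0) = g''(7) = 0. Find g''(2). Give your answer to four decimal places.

Let M_i = g''(x_i). Step sizes h_i = 2, 2, 3; slopes of the chords Δ_i = (y_(i+1) - y_i)/h_i = -13/2, 13/2, 0.
  2·M_0 + 8·M_1 + 2·M_2 = 6(Δ_1 - Δ_0) = 78
  2·M_1 + 10·M_2 + 3·M_3 = 6(Δ_2 - Δ_1) = -39
Natural end conditions: M_0 = M_3 = 0.
Hence M_0 = 0, M_1 = 429/38, M_2 = -117/19, M_3 = 0.

11.2895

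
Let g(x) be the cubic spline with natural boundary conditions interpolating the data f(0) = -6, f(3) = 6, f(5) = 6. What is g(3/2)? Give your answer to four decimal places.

1.3500

Put m_i = g'' at the i-th knot. Here h = (3, 2) and Δ = (4, 0), so the interior equations h_(i-1)·m_(i-1) + 2(h_(i-1)+h_i)·m_i + h_i·m_(i+1) = 6(Δ_i − Δ_(i-1)) read
  3·m_0 + 10·m_1 + 2·m_2 = 6(Δ_1 - Δ_0) = -24
Natural end conditions: m_0 = m_2 = 0.
Forward elimination and back-substitution give m_0 = 0, m_1 = -12/5, m_2 = 0.
On [0, 3], g(x) = -6 + 26/5·x + 0·x² - 2/15·x³.
With x = 3/2: g(3/2) = 27/20.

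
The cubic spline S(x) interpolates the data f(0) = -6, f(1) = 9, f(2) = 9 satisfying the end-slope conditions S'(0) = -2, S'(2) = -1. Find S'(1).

With M_i denoting the second derivative at x_i, h_i = 1, 1, and Δ_i = (y_(i+1) − y_i)/h_i = 15, 0:
  1·M_0 + 4·M_1 + 1·M_2 = 6(Δ_1 - Δ_0) = -90
Clamped end conditions give two more equations: 2h_0·M_0 + h_0·M_1 = 6(Δ_0 - S'(0)) = 102 and h_1·M_1 + 2h_1·M_2 = 6(S'(2) - Δ_1) = -6.
Solving the tridiagonal system: M_0 = 74, M_1 = -46, M_2 = 20.
On [1, 2], S'(x) = b_1 + 2c_1·(x - 1) + 3d_1·(x - 1)² with b_1 = Δ_1 - h_1(2M_1 + M_2)/6 = 12, c_1 = M_1/2 = -23, d_1 = (M_2 - M_1)/(6h_1) = 11. So S'(1) = 12.

12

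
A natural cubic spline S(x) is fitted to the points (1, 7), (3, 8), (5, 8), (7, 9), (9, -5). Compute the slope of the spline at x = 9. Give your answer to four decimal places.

Let M_i = S''(x_i). Step sizes h_i = 2, 2, 2, 2; slopes of the chords Δ_i = (y_(i+1) - y_i)/h_i = 1/2, 0, 1/2, -7.
  2·M_0 + 8·M_1 + 2·M_2 = 6(Δ_1 - Δ_0) = -3
  2·M_1 + 8·M_2 + 2·M_3 = 6(Δ_2 - Δ_1) = 3
  2·M_2 + 8·M_3 + 2·M_4 = 6(Δ_3 - Δ_2) = -45
Natural end conditions: M_0 = M_4 = 0.
Solving: M_0 = 0, M_1 = -51/56, M_2 = 15/7, M_3 = -345/56, M_4 = 0.
On [7, 9], S'(x) = b_3 + 2c_3·(x - 7) + 3d_3·(x - 7)² with b_3 = Δ_3 - h_3(2M_3 + M_4)/6 = -81/28, c_3 = M_3/2 = -345/112, d_3 = (M_4 - M_3)/(6h_3) = 115/224. So S'(9) = -507/56.

-9.0536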